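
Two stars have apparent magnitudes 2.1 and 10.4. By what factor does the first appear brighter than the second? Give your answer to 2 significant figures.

Magnitude difference = -8.3
Flux ratio = 10^(−0.4 Δm) = 10^(−0.4 × -8.3) = 10^3.320 = 2089

2100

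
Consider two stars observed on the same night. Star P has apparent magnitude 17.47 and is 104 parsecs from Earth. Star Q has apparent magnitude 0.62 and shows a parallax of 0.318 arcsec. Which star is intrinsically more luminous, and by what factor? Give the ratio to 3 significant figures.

Star Q is more luminous, by a factor of 5020.

Star P: M = m − 5 log₁₀ d + 5 = 17.47 − 5·2.0170 + 5 = 12.385
Star Q: d = 1/p = 1/0.318″ = 3.145 pc
Star Q: M = m − 5 log₁₀ d + 5 = 0.62 − 5·0.4976 + 5 = 3.132
ΔM = M_P − M_Q = 12.385 − (3.132) = 9.253; smaller M is more luminous → Star Q.
L ratio = 10^(0.4 |ΔM|) = 10^3.701 = 5024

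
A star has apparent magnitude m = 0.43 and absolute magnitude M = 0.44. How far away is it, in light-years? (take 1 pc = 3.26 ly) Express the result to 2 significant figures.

d ≈ 32 ly

Distance modulus: m − M = 0.43 − (0.44) = -0.010
m − M = 5 log₁₀ d − 5
log₁₀ d = (m − M)/5 + 1 = 0.9980
d = 10^0.9980 = 9.954 pc
= 32.45 ly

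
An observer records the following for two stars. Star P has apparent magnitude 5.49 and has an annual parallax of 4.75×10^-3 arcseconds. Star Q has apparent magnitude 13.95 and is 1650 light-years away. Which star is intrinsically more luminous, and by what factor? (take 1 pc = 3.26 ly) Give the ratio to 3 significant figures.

Star P: d = 1/p = 1/4.75×10^-3″ = 210.5 pc
Star P: M = m − 5 log₁₀ d + 5 = 5.49 − 5·2.3233 + 5 = -1.127
Star Q: d = 1650 ly / 3.26 = 506.1 pc
Star Q: M = m − 5 log₁₀ d + 5 = 13.95 − 5·2.7043 + 5 = 5.429
ΔM = M_P − M_Q = -1.127 − (5.429) = -6.555; smaller M is more luminous → Star P.
L ratio = 10^(0.4 |ΔM|) = 10^2.622 = 418.9

Star P is more luminous, by a factor of 419.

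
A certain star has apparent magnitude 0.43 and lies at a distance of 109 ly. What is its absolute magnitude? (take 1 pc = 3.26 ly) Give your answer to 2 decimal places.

M ≈ -2.19

d = 109 ly / 3.26 = 33.44 pc
5 log₁₀(d/10 pc) = 5 log₁₀(33.44) − 5 = 2.621
M = m − 5 log₁₀(d/10) = 0.43 − 2.621 = -2.191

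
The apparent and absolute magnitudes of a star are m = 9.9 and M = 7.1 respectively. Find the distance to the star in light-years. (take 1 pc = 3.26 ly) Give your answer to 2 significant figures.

μ = m − M = 2.800
m − M = 5 log₁₀ d − 5
log₁₀ d = (m − M)/5 + 1 = 1.5600
d = 10^1.5600 = 36.31 pc
= 118.4 ly

d ≈ 120 ly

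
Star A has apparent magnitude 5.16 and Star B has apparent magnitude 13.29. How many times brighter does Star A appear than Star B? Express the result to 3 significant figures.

1790

Δm = 5.16 − (13.29) = -8.13
Flux ratio = 10^(−0.4 Δm) = 10^(−0.4 × -8.13) = 10^3.252 = 1786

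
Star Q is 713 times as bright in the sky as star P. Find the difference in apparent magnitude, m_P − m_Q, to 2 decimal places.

m_P − m_Q ≈ 7.13

Pogson: Δm = −2.5 log₁₀(ratio) = −2.5 log₁₀(713) = −2.5 × 2.8531 = -7.133
Star Q is brighter so has the smaller magnitude: m_P − m_Q is positive.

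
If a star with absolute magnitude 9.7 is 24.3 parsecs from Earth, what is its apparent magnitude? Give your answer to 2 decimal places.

m = M + 5 log₁₀ d − 5 = 9.7 + 5·1.3856 − 5 = 11.628

m ≈ 11.63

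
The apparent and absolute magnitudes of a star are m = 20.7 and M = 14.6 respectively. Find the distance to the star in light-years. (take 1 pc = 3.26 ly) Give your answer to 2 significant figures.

d ≈ 540 ly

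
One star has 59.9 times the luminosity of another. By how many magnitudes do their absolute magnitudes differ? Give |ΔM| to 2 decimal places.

|ΔM| ≈ 4.44

Pogson: ΔM = −2.5 log₁₀(ratio) = −2.5 log₁₀(59.9) = −2.5 × 1.7774 = -4.444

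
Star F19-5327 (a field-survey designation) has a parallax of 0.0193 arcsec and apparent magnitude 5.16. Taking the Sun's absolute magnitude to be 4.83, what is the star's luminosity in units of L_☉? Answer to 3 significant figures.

d = 1/p = 1/0.0193″ = 51.81 pc
M = m − 5 log₁₀ d + 5 = 5.16 − 5·1.7144 + 5 = 1.588
M − M_☉ = 1.588 − 4.83 = -3.242
L/L_☉ = 10^(−0.4 × -3.242) = 19.81

L/L_☉ ≈ 19.8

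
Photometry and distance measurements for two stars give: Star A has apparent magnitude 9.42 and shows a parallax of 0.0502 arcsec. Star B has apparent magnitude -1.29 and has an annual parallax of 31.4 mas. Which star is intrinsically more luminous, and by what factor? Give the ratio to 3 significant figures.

Star B is more luminous, by a factor of 49200.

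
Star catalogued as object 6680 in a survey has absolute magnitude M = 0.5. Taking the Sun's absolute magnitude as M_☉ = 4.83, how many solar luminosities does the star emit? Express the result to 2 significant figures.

M − M_☉ = 0.5 − 4.83 = -4.330
L/L_☉ = 10^(−0.4 (M − M_☉)) = 10^1.732 = 53.95

L/L_☉ ≈ 54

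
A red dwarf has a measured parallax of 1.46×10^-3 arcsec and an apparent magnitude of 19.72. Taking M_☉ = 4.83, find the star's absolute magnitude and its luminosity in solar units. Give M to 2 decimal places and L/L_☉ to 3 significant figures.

d = 1/p = 1/1.46×10^-3″ = 684.9 pc
M = m − 5 log₁₀ d + 5 = 19.72 − 5·2.8356 + 5 = 10.542
M − M_☉ = 10.542 − 4.83 = 5.712
L/L_☉ = 10^(−0.4 × 5.712) = 5.192×10^-3

M ≈ 10.54; L/L_☉ ≈ 5.19×10^-3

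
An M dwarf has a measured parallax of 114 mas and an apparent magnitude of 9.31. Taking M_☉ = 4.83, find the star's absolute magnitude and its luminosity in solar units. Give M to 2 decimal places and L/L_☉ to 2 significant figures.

d = 1/p = 1000/114 mas = 8.772 pc
M = m − 5 log₁₀ d + 5 = 9.31 − 5·0.9431 + 5 = 9.595
M − M_☉ = 9.595 − 4.83 = 4.765
L/L_☉ = 10^(−0.4 × 4.765) = 0.01242

M ≈ 9.59; L/L_☉ ≈ 0.012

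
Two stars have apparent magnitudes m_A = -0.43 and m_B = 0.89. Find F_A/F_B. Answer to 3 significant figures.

F_A/F_B ≈ 3.37

Magnitude difference = -1.32
Flux ratio = 10^(−0.4 Δm) = 10^(−0.4 × -1.32) = 10^0.528 = 3.373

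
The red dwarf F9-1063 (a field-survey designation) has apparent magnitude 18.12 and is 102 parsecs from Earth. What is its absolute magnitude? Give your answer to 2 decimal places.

M ≈ 13.08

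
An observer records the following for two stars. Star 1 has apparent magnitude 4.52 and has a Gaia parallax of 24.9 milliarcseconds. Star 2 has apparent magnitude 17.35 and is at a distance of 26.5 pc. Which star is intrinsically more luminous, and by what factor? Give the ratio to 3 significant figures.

Star 1 is more luminous, by a factor of 311000.

Star 1: p = 24.9 mas = 0.0249″ → d = 1/p = 40.16 pc
Star 1: M = m − 5 log₁₀ d + 5 = 4.52 − 5·1.6038 + 5 = 1.501
Star 2: M = m − 5 log₁₀ d + 5 = 17.35 − 5·1.4232 + 5 = 15.234
ΔM = M_1 − M_2 = 1.501 − (15.234) = -13.733; smaller M is more luminous → Star 1.
L ratio = 10^(0.4 |ΔM|) = 10^5.493 = 311300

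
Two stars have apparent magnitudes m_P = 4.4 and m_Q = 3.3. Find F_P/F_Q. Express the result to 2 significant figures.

F_P/F_Q ≈ 0.36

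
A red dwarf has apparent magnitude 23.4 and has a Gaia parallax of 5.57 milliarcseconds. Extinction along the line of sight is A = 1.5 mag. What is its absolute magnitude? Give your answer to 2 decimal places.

p = 5.57 mas = 5.57×10^-3″ → d = 1/p = 179.5 pc
5 log₁₀(d/10 pc) = 5 log₁₀(179.5) − 5 = 6.271
M = m − 5 log₁₀(d/10) − A = 23.4 − 6.271 − 1.5 = 15.629

M ≈ 15.63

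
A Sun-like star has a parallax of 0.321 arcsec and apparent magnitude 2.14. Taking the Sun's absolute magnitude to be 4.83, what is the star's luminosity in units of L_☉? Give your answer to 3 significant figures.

L/L_☉ ≈ 1.16

d = 1/p = 1/0.321″ = 3.115 pc
M = m − 5 log₁₀ d + 5 = 2.14 − 5·0.4935 + 5 = 4.673
M − M_☉ = 4.673 − 4.83 = -0.157
L/L_☉ = 10^(−0.4 × -0.157) = 1.156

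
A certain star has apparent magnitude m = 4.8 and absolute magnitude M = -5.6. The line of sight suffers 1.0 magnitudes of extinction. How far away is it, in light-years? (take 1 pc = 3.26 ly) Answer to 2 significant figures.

m − M = 5 log₁₀(d/10 pc) + A  ⇒  4.8 − (-5.6) − 1.0 = 5 log₁₀(d/10)
9.400 = 5 log₁₀(d/10)
log₁₀ d = (m − M − A)/5 + 1 = 2.8800
d = 10^2.8800 = 758.6 pc
= 2473 ly

d ≈ 2500 ly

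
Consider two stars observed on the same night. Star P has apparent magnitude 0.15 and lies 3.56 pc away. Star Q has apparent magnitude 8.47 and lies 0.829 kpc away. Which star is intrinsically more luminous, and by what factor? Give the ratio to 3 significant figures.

Star Q is more luminous, by a factor of 25.5.

Star P: M = m − 5 log₁₀ d + 5 = 0.15 − 5·0.5514 + 5 = 2.393
Star Q: d = 0.829 kpc = 829.0 pc
Star Q: M = m − 5 log₁₀ d + 5 = 8.47 − 5·2.9186 + 5 = -1.123
ΔM = M_P − M_Q = 2.393 − (-1.123) = 3.516; smaller M is more luminous → Star Q.
L ratio = 10^(0.4 |ΔM|) = 10^1.406 = 25.48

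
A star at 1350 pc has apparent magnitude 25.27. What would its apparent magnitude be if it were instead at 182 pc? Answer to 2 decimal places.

m ≈ 20.92

Flux ∝ 1/d², so Δm = 5 log₁₀(d₂/d₁) = 5 log₁₀(182/1350) = -4.351
m₂ = m₁ + Δm = 25.27 + (-4.351) = 20.919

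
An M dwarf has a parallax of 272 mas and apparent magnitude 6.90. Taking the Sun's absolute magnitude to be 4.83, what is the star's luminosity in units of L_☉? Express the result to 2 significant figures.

d = 1/p = 1000/272 mas = 3.676 pc
M = m − 5 log₁₀ d + 5 = 6.90 − 5·0.5654 + 5 = 9.073
M − M_☉ = 9.073 − 4.83 = 4.243
L/L_☉ = 10^(−0.4 × 4.243) = 0.02008

L/L_☉ ≈ 0.020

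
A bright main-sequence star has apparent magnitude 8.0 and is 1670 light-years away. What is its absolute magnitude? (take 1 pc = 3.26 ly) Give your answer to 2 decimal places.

M ≈ -0.55

d = 1670 ly / 3.26 = 512.3 pc
5 log₁₀(d/10 pc) = 5 log₁₀(512.3) − 5 = 8.547
M = m − 5 log₁₀(d/10) = 8.0 − 8.547 = -0.547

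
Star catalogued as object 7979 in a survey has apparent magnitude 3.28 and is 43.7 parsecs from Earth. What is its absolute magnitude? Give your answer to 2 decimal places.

M ≈ 0.08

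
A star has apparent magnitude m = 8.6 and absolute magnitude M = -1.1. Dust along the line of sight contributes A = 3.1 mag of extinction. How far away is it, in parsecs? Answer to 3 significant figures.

m − M = 5 log₁₀(d/10 pc) + A  ⇒  8.6 − (-1.1) − 3.1 = 5 log₁₀(d/10)
6.600 = 5 log₁₀(d/10)
log₁₀ d = (m − M − A)/5 + 1 = 2.3200
d = 10^2.3200 = 208.9 pc

d ≈ 209 pc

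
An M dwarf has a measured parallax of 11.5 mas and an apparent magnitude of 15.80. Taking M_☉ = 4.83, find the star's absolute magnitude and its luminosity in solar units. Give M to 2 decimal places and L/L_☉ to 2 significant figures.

d = 1/p = 1000/11.5 mas = 86.96 pc
M = m − 5 log₁₀ d + 5 = 15.80 − 5·1.9393 + 5 = 11.103
M − M_☉ = 11.103 − 4.83 = 6.273
L/L_☉ = 10^(−0.4 × 6.273) = 3.095×10^-3

M ≈ 11.10; L/L_☉ ≈ 3.1×10^-3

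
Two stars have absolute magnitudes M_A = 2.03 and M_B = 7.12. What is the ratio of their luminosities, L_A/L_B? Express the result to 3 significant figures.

L_A/L_B ≈ 109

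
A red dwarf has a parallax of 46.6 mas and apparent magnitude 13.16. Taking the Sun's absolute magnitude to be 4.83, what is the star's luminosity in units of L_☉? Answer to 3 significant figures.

L/L_☉ ≈ 2.14×10^-3

d = 1/p = 1000/46.6 mas = 21.46 pc
M = m − 5 log₁₀ d + 5 = 13.16 − 5·1.3316 + 5 = 11.502
M − M_☉ = 11.502 − 4.83 = 6.672
L/L_☉ = 10^(−0.4 × 6.672) = 2.144×10^-3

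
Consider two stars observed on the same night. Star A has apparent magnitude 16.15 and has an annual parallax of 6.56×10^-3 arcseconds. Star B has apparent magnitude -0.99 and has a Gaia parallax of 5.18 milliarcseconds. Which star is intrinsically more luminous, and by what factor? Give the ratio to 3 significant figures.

Star B is more luminous, by a factor of 1.15×10^7.

Star A: d = 1/p = 1/6.56×10^-3″ = 152.4 pc
Star A: M = m − 5 log₁₀ d + 5 = 16.15 − 5·2.1831 + 5 = 10.235
Star B: p = 5.18 mas = 5.18×10^-3″ → d = 1/p = 193.1 pc
Star B: M = m − 5 log₁₀ d + 5 = -0.99 − 5·2.2857 + 5 = -7.418
ΔM = M_A − M_B = 10.235 − (-7.418) = 17.653; smaller M is more luminous → Star B.
L ratio = 10^(0.4 |ΔM|) = 10^7.061 = 1.151×10^7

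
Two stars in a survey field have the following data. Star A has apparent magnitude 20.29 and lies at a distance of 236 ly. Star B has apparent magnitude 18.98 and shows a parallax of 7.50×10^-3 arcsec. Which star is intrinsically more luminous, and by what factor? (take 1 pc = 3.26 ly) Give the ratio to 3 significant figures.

Star B is more luminous, by a factor of 11.3.

Star A: d = 236 ly / 3.26 = 72.39 pc
Star A: M = m − 5 log₁₀ d + 5 = 20.29 − 5·1.8597 + 5 = 15.992
Star B: d = 1/p = 1/7.50×10^-3″ = 133.3 pc
Star B: M = m − 5 log₁₀ d + 5 = 18.98 − 5·2.1249 + 5 = 13.355
ΔM = M_A − M_B = 15.992 − (13.355) = 2.636; smaller M is more luminous → Star B.
L ratio = 10^(0.4 |ΔM|) = 10^1.054 = 11.34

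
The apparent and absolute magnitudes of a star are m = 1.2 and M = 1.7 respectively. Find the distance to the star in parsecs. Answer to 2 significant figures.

d ≈ 7.9 pc

μ = m − M = -0.500
m − M = 5 log₁₀ d − 5
log₁₀ d = (m − M)/5 + 1 = 0.9000
d = 10^0.9000 = 7.943 pc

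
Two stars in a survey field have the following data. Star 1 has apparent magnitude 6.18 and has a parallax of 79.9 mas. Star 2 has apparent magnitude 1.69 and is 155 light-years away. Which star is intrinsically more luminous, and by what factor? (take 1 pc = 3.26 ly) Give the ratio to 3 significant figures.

Star 2 is more luminous, by a factor of 902.

Star 1: p = 79.9 mas = 0.0799″ → d = 1/p = 12.52 pc
Star 1: M = m − 5 log₁₀ d + 5 = 6.18 − 5·1.0975 + 5 = 5.693
Star 2: d = 155 ly / 3.26 = 47.55 pc
Star 2: M = m − 5 log₁₀ d + 5 = 1.69 − 5·1.6771 + 5 = -1.696
ΔM = M_1 − M_2 = 5.693 − (-1.696) = 7.388; smaller M is more luminous → Star 2.
L ratio = 10^(0.4 |ΔM|) = 10^2.955 = 902.2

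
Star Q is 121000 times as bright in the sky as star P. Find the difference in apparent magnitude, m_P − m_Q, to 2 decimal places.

m_P − m_Q ≈ 12.71

Pogson: Δm = −2.5 log₁₀(ratio) = −2.5 log₁₀(121000) = −2.5 × 5.0828 = -12.707
Star Q is brighter so has the smaller magnitude: m_P − m_Q is positive.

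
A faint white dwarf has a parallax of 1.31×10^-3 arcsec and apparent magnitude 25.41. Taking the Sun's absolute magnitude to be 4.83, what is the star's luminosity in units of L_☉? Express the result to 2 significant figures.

d = 1/p = 1/1.31×10^-3″ = 763.4 pc
M = m − 5 log₁₀ d + 5 = 25.41 − 5·2.8827 + 5 = 15.996
M − M_☉ = 15.996 − 4.83 = 11.166
L/L_☉ = 10^(−0.4 × 11.166) = 3.416×10^-5

L/L_☉ ≈ 3.4×10^-5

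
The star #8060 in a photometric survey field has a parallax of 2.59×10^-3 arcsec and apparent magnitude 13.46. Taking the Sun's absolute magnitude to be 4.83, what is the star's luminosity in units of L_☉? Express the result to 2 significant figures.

L/L_☉ ≈ 0.53

d = 1/p = 1/2.59×10^-3″ = 386.1 pc
M = m − 5 log₁₀ d + 5 = 13.46 − 5·2.5867 + 5 = 5.526
M − M_☉ = 5.526 − 4.83 = 0.696
L/L_☉ = 10^(−0.4 × 0.696) = 0.5265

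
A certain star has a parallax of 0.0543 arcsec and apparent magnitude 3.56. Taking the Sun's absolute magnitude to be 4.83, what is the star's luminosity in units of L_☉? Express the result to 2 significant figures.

L/L_☉ ≈ 11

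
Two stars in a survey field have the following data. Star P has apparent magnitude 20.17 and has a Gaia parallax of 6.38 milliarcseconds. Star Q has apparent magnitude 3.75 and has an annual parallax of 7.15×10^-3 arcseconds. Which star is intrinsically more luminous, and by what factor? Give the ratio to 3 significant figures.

Star Q is more luminous, by a factor of 2.94×10^6.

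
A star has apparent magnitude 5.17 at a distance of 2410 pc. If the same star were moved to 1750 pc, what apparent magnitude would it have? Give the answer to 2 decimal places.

m ≈ 4.48

Flux ∝ 1/d², so Δm = 5 log₁₀(d₂/d₁) = 5 log₁₀(1750/2410) = -0.695
m₂ = m₁ + Δm = 5.17 + (-0.695) = 4.475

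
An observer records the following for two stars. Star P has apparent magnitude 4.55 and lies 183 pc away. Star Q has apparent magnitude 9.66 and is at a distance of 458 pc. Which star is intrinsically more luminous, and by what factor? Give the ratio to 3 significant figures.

Star P: M = m − 5 log₁₀ d + 5 = 4.55 − 5·2.2625 + 5 = -1.762
Star Q: M = m − 5 log₁₀ d + 5 = 9.66 − 5·2.6609 + 5 = 1.356
ΔM = M_P − M_Q = -1.762 − (1.356) = -3.118; smaller M is more luminous → Star P.
L ratio = 10^(0.4 |ΔM|) = 10^1.247 = 17.67

Star P is more luminous, by a factor of 17.7.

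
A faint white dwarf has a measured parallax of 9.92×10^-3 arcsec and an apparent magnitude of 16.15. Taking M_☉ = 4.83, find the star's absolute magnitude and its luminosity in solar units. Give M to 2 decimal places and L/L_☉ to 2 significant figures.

M ≈ 11.13; L/L_☉ ≈ 3.0×10^-3

d = 1/p = 1/9.92×10^-3″ = 100.8 pc
M = m − 5 log₁₀ d + 5 = 16.15 − 5·2.0035 + 5 = 11.133
M − M_☉ = 11.133 − 4.83 = 6.303
L/L_☉ = 10^(−0.4 × 6.303) = 3.013×10^-3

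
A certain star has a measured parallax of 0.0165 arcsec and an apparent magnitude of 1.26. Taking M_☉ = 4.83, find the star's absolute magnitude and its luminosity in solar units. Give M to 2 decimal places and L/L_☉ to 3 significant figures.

M ≈ -2.65; L/L_☉ ≈ 984

d = 1/p = 1/0.0165″ = 60.61 pc
M = m − 5 log₁₀ d + 5 = 1.26 − 5·1.7825 + 5 = -2.653
M − M_☉ = -2.653 − 4.83 = -7.483
L/L_☉ = 10^(−0.4 × -7.483) = 984.1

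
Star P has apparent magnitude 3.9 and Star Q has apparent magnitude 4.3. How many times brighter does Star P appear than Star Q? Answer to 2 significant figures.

1.4

Magnitude difference = -0.4
Flux ratio = 10^(−0.4 Δm) = 10^(−0.4 × -0.4) = 10^0.160 = 1.445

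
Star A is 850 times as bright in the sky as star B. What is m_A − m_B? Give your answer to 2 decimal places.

Pogson: Δm = −2.5 log₁₀(ratio) = −2.5 log₁₀(850) = −2.5 × 2.9294 = -7.324
Star A is brighter, so it has the smaller magnitude: the difference is negative.

m_A − m_B ≈ -7.32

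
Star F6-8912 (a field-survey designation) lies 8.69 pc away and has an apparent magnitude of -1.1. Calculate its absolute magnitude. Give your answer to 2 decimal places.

M ≈ -0.80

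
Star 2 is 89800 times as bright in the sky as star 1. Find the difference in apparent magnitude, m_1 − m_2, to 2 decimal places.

Pogson: Δm = −2.5 log₁₀(ratio) = −2.5 log₁₀(89800) = −2.5 × 4.9533 = -12.383
Star 2 is brighter so has the smaller magnitude: m_1 − m_2 is positive.

m_1 − m_2 ≈ 12.38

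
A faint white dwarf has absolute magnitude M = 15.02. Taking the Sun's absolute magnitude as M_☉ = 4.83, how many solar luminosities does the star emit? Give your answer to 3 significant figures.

L/L_☉ ≈ 8.39×10^-5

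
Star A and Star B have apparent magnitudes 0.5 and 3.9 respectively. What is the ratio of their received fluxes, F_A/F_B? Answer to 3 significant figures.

Δm = 0.5 − (3.9) = -3.4
Flux ratio = 10^(−0.4 Δm) = 10^(−0.4 × -3.4) = 10^1.360 = 22.91

F_A/F_B ≈ 22.9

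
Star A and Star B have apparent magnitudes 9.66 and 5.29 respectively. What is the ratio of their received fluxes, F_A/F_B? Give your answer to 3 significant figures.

F_A/F_B ≈ 0.0179

Magnitude difference = 4.37
Flux ratio = 10^(−0.4 Δm) = 10^(−0.4 × 4.37) = 10^-1.748 = 0.01786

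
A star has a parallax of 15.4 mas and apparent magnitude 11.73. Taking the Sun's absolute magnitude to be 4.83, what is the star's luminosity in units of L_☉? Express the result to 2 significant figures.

L/L_☉ ≈ 0.073

d = 1/p = 1000/15.4 mas = 64.94 pc
M = m − 5 log₁₀ d + 5 = 11.73 − 5·1.8125 + 5 = 7.668
M − M_☉ = 7.668 − 4.83 = 2.838
L/L_☉ = 10^(−0.4 × 2.838) = 0.07328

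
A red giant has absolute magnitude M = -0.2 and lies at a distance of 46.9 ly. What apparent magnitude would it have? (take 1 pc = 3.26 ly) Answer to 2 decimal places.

d = 46.9 ly / 3.26 = 14.39 pc
m = M + 5 log₁₀ d − 5 = -0.2 + 5·1.1580 − 5 = 0.590

m ≈ 0.59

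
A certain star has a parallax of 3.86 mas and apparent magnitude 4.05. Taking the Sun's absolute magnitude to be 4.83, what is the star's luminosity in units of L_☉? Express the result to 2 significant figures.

L/L_☉ ≈ 1400

d = 1/p = 1000/3.86 mas = 259.1 pc
M = m − 5 log₁₀ d + 5 = 4.05 − 5·2.4134 + 5 = -3.017
M − M_☉ = -3.017 − 4.83 = -7.847
L/L_☉ = 10^(−0.4 × -7.847) = 1377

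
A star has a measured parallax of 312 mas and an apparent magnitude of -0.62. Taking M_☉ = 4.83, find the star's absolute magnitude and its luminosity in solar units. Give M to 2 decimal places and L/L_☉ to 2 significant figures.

M ≈ 1.85; L/L_☉ ≈ 16

d = 1/p = 1000/312 mas = 3.205 pc
M = m − 5 log₁₀ d + 5 = -0.62 − 5·0.5058 + 5 = 1.851
M − M_☉ = 1.851 − 4.83 = -2.979
L/L_☉ = 10^(−0.4 × -2.979) = 15.55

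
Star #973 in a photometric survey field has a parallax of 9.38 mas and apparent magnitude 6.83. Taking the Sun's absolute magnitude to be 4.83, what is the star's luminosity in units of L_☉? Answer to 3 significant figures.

L/L_☉ ≈ 18.0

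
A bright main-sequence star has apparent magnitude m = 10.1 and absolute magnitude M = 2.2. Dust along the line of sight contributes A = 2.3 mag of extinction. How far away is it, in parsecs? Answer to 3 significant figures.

m − M = 5 log₁₀(d/10 pc) + A  ⇒  10.1 − (2.2) − 2.3 = 5 log₁₀(d/10)
5.600 = 5 log₁₀(d/10)
log₁₀ d = (m − M − A)/5 + 1 = 2.1200
d = 10^2.1200 = 131.8 pc

d ≈ 132 pc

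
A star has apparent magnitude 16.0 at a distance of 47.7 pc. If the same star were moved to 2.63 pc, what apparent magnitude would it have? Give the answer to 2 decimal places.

m ≈ 9.71

Flux ∝ 1/d², so Δm = 5 log₁₀(d₂/d₁) = 5 log₁₀(2.63/47.7) = -6.293
m₂ = m₁ + Δm = 16.0 + (-6.293) = 9.707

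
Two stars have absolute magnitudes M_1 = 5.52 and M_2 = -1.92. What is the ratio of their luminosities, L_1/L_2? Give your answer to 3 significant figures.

ΔM = M_1 − M_2 = 7.44
L_1/L_2 = 10^(−0.4 ΔM) = 10^-2.976 = 1.057×10^-3

L_1/L_2 ≈ 1.06×10^-3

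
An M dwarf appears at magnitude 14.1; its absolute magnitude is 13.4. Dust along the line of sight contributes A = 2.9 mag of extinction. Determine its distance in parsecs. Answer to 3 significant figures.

d ≈ 3.63 pc

m − M = 5 log₁₀(d/10 pc) + A  ⇒  14.1 − (13.4) − 2.9 = 5 log₁₀(d/10)
-2.200 = 5 log₁₀(d/10)
log₁₀ d = (m − M − A)/5 + 1 = 0.5600
d = 10^0.5600 = 3.631 pc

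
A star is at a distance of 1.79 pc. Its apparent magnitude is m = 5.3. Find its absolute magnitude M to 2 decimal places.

M ≈ 9.04

5 log₁₀(d/10 pc) = 5 log₁₀(1.790) − 5 = -3.736
M = m − 5 log₁₀(d/10) = 5.3 + 3.736 = 9.036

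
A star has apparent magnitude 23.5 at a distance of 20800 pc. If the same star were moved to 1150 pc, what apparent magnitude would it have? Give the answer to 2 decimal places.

m ≈ 17.21

Flux ∝ 1/d², so Δm = 5 log₁₀(d₂/d₁) = 5 log₁₀(1150/20800) = -6.287
m₂ = m₁ + Δm = 23.5 + (-6.287) = 17.213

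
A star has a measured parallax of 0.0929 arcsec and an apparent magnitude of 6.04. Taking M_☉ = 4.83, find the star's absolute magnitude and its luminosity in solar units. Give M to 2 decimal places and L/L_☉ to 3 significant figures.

d = 1/p = 1/0.0929″ = 10.76 pc
M = m − 5 log₁₀ d + 5 = 6.04 − 5·1.0320 + 5 = 5.880
M − M_☉ = 5.880 − 4.83 = 1.050
L/L_☉ = 10^(−0.4 × 1.050) = 0.3802

M ≈ 5.88; L/L_☉ ≈ 0.380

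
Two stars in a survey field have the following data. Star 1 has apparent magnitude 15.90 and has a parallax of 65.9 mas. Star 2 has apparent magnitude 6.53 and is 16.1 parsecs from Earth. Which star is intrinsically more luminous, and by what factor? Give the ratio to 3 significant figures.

Star 2 is more luminous, by a factor of 6300.

Star 1: p = 65.9 mas = 0.0659″ → d = 1/p = 15.17 pc
Star 1: M = m − 5 log₁₀ d + 5 = 15.90 − 5·1.1811 + 5 = 14.994
Star 2: M = m − 5 log₁₀ d + 5 = 6.53 − 5·1.2068 + 5 = 5.496
ΔM = M_1 − M_2 = 14.994 − (5.496) = 9.499; smaller M is more luminous → Star 2.
L ratio = 10^(0.4 |ΔM|) = 10^3.799 = 6301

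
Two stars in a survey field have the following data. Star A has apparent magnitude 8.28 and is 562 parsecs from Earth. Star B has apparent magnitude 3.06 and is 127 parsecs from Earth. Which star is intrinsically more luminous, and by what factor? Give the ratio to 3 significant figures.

Star B is more luminous, by a factor of 6.25.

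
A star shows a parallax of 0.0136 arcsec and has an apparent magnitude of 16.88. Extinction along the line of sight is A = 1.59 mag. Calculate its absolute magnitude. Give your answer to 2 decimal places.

M ≈ 10.96

d = 1/p = 1/0.0136″ = 73.53 pc
5 log₁₀(d/10 pc) = 5 log₁₀(73.53) − 5 = 4.332
M = m − 5 log₁₀(d/10) − A = 16.88 − 4.332 − 1.59 = 10.958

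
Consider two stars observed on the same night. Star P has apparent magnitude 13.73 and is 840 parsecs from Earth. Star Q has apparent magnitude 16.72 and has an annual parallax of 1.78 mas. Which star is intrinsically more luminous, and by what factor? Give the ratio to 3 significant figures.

Star P: M = m − 5 log₁₀ d + 5 = 13.73 − 5·2.9243 + 5 = 4.109
Star Q: p = 1.78 mas = 1.78×10^-3″ → d = 1/p = 561.8 pc
Star Q: M = m − 5 log₁₀ d + 5 = 16.72 − 5·2.7496 + 5 = 7.972
ΔM = M_P − M_Q = 4.109 − (7.972) = -3.863; smaller M is more luminous → Star P.
L ratio = 10^(0.4 |ΔM|) = 10^1.545 = 35.11

Star P is more luminous, by a factor of 35.1.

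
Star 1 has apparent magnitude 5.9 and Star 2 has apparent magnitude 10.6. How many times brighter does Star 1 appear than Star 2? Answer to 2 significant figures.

76

Δm = 5.9 − (10.6) = -4.7
Flux ratio = 10^(−0.4 Δm) = 10^(−0.4 × -4.7) = 10^1.880 = 75.86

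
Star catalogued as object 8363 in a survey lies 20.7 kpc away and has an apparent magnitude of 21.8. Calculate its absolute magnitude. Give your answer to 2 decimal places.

M ≈ 5.22

d = 20.7 kpc = 20700 pc
5 log₁₀(d/10 pc) = 5 log₁₀(20700) − 5 = 16.580
M = m − 5 log₁₀(d/10) = 21.8 − 16.580 = 5.220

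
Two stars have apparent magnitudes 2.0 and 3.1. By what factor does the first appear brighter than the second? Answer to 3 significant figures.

2.75

Magnitude difference = -1.1
Flux ratio = 10^(−0.4 Δm) = 10^(−0.4 × -1.1) = 10^0.440 = 2.754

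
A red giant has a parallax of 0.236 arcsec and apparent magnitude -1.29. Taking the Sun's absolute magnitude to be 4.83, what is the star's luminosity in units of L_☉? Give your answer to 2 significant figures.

L/L_☉ ≈ 50

d = 1/p = 1/0.236″ = 4.237 pc
M = m − 5 log₁₀ d + 5 = -1.29 − 5·0.6271 + 5 = 0.575
M − M_☉ = 0.575 − 4.83 = -4.255
L/L_☉ = 10^(−0.4 × -4.255) = 50.37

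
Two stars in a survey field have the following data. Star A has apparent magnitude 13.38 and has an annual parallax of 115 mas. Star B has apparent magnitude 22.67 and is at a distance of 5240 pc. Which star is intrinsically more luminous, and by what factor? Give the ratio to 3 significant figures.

Star B is more luminous, by a factor of 69.8.

Star A: p = 115 mas = 0.115″ → d = 1/p = 8.696 pc
Star A: M = m − 5 log₁₀ d + 5 = 13.38 − 5·0.9393 + 5 = 13.683
Star B: M = m − 5 log₁₀ d + 5 = 22.67 − 5·3.7193 + 5 = 9.073
ΔM = M_A − M_B = 13.683 − (9.073) = 4.610; smaller M is more luminous → Star B.
L ratio = 10^(0.4 |ΔM|) = 10^1.844 = 69.83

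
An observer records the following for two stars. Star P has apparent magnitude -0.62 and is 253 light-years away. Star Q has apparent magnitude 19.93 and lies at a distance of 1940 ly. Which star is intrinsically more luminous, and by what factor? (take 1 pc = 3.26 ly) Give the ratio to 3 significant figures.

Star P: d = 253 ly / 3.26 = 77.61 pc
Star P: M = m − 5 log₁₀ d + 5 = -0.62 − 5·1.8899 + 5 = -5.070
Star Q: d = 1940 ly / 3.26 = 595.1 pc
Star Q: M = m − 5 log₁₀ d + 5 = 19.93 − 5·2.7746 + 5 = 11.057
ΔM = M_P − M_Q = -5.070 − (11.057) = -16.127; smaller M is more luminous → Star P.
L ratio = 10^(0.4 |ΔM|) = 10^6.451 = 2.823×10^6

Star P is more luminous, by a factor of 2.82×10^6.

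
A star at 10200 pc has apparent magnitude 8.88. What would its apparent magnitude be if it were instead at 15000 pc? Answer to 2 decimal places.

Flux ∝ 1/d², so Δm = 5 log₁₀(d₂/d₁) = 5 log₁₀(15000/10200) = 0.837
m₂ = m₁ + Δm = 8.88 + (0.837) = 9.717

m ≈ 9.72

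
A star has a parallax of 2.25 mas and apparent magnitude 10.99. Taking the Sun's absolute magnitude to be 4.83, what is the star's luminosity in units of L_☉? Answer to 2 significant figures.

L/L_☉ ≈ 6.8

d = 1/p = 1000/2.25 mas = 444.4 pc
M = m − 5 log₁₀ d + 5 = 10.99 − 5·2.6478 + 5 = 2.751
M − M_☉ = 2.751 − 4.83 = -2.079
L/L_☉ = 10^(−0.4 × -2.079) = 6.786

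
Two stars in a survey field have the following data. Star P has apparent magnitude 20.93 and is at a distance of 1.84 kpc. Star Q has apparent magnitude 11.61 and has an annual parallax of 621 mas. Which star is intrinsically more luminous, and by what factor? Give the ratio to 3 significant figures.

Star P is more luminous, by a factor of 244.

Star P: d = 1.84 kpc = 1840 pc
Star P: M = m − 5 log₁₀ d + 5 = 20.93 − 5·3.2648 + 5 = 9.606
Star Q: p = 621 mas = 0.621″ → d = 1/p = 1.610 pc
Star Q: M = m − 5 log₁₀ d + 5 = 11.61 − 5·0.2069 + 5 = 15.575
ΔM = M_P − M_Q = 9.606 − (15.575) = -5.970; smaller M is more luminous → Star P.
L ratio = 10^(0.4 |ΔM|) = 10^2.388 = 244.2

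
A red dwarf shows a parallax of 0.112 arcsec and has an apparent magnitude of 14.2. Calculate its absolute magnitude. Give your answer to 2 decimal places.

d = 1/p = 1/0.112″ = 8.929 pc
5 log₁₀(d/10 pc) = 5 log₁₀(8.929) − 5 = -0.246
M = m − 5 log₁₀(d/10) = 14.2 + 0.246 = 14.446

M ≈ 14.45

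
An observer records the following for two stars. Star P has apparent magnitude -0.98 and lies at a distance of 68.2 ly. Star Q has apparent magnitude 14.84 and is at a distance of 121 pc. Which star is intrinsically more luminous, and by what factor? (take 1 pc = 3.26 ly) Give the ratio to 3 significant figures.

Star P is more luminous, by a factor of 63600.

Star P: d = 68.2 ly / 3.26 = 20.92 pc
Star P: M = m − 5 log₁₀ d + 5 = -0.98 − 5·1.3206 + 5 = -2.583
Star Q: M = m − 5 log₁₀ d + 5 = 14.84 − 5·2.0828 + 5 = 9.426
ΔM = M_P − M_Q = -2.583 − (9.426) = -12.009; smaller M is more luminous → Star P.
L ratio = 10^(0.4 |ΔM|) = 10^4.804 = 63620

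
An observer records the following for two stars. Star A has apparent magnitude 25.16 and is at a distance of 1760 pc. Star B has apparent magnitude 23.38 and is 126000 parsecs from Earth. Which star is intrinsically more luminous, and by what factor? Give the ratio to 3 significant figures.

Star B is more luminous, by a factor of 26400.

Star A: M = m − 5 log₁₀ d + 5 = 25.16 − 5·3.2455 + 5 = 13.932
Star B: M = m − 5 log₁₀ d + 5 = 23.38 − 5·5.1004 + 5 = 2.878
ΔM = M_A − M_B = 13.932 − (2.878) = 11.054; smaller M is more luminous → Star B.
L ratio = 10^(0.4 |ΔM|) = 10^4.422 = 26410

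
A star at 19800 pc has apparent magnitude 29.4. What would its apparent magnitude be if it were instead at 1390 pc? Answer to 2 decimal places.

Flux ∝ 1/d², so Δm = 5 log₁₀(d₂/d₁) = 5 log₁₀(1390/19800) = -5.768
m₂ = m₁ + Δm = 29.4 + (-5.768) = 23.632

m ≈ 23.63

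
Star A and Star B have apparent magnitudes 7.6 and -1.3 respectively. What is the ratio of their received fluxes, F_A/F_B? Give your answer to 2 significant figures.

F_A/F_B ≈ 2.8×10^-4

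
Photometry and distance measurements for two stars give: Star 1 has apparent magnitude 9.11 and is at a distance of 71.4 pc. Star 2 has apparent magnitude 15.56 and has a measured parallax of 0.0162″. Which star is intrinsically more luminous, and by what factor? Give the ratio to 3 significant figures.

Star 1 is more luminous, by a factor of 509.

Star 1: M = m − 5 log₁₀ d + 5 = 9.11 − 5·1.8537 + 5 = 4.842
Star 2: d = 1/p = 1/0.0162″ = 61.73 pc
Star 2: M = m − 5 log₁₀ d + 5 = 15.56 − 5·1.7905 + 5 = 11.608
ΔM = M_1 − M_2 = 4.842 − (11.608) = -6.766; smaller M is more luminous → Star 1.
L ratio = 10^(0.4 |ΔM|) = 10^2.706 = 508.7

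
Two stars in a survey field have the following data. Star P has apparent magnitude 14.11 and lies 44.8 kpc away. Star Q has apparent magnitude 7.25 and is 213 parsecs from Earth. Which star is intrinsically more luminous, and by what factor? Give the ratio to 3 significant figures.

Star P is more luminous, by a factor of 79.8.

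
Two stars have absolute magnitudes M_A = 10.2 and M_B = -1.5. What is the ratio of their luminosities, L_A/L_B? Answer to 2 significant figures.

L_A/L_B ≈ 2.1×10^-5

ΔM = M_A − M_B = 11.7
L_A/L_B = 10^(−0.4 ΔM) = 10^-4.680 = 2.089×10^-5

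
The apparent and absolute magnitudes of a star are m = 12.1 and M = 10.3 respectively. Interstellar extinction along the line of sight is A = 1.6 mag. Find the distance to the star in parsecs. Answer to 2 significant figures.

m − M = 5 log₁₀(d/10 pc) + A  ⇒  12.1 − (10.3) − 1.6 = 5 log₁₀(d/10)
0.200 = 5 log₁₀(d/10)
log₁₀ d = (m − M − A)/5 + 1 = 1.0400
d = 10^1.0400 = 10.96 pc

d ≈ 11 pc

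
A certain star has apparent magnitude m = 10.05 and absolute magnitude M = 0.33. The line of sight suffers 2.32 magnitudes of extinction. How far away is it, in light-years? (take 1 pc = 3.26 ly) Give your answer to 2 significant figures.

m − M = 5 log₁₀(d/10 pc) + A  ⇒  10.05 − (0.33) − 2.32 = 5 log₁₀(d/10)
7.400 = 5 log₁₀(d/10)
log₁₀ d = (m − M − A)/5 + 1 = 2.4800
d = 10^2.4800 = 302.0 pc
= 984.5 ly

d ≈ 980 ly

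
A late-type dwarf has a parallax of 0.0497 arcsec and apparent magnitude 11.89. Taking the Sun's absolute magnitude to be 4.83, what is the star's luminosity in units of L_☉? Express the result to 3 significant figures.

L/L_☉ ≈ 6.07×10^-3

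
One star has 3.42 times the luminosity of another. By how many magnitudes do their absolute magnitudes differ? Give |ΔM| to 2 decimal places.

Pogson: ΔM = −2.5 log₁₀(ratio) = −2.5 log₁₀(3.42) = −2.5 × 0.5340 = -1.335

|ΔM| ≈ 1.34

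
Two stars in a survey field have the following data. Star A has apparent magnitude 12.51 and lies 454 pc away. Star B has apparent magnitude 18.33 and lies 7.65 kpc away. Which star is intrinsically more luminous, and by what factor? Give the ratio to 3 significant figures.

Star A: M = m − 5 log₁₀ d + 5 = 12.51 − 5·2.6571 + 5 = 4.225
Star B: d = 7.65 kpc = 7650 pc
Star B: M = m − 5 log₁₀ d + 5 = 18.33 − 5·3.8837 + 5 = 3.912
ΔM = M_A − M_B = 4.225 − (3.912) = 0.313; smaller M is more luminous → Star B.
L ratio = 10^(0.4 |ΔM|) = 10^0.125 = 1.334

Star B is more luminous, by a factor of 1.33.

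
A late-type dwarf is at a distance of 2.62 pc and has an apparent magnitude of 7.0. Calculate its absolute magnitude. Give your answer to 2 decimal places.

M ≈ 9.91

5 log₁₀(d/10 pc) = 5 log₁₀(2.620) − 5 = -2.908
M = m − 5 log₁₀(d/10) = 7.0 + 2.908 = 9.908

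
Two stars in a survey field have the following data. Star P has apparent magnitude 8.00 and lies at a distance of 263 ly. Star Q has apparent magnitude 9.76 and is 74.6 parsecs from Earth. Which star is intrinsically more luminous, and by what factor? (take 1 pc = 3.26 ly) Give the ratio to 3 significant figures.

Star P is more luminous, by a factor of 5.92.

Star P: d = 263 ly / 3.26 = 80.67 pc
Star P: M = m − 5 log₁₀ d + 5 = 8.00 − 5·1.9067 + 5 = 3.466
Star Q: M = m − 5 log₁₀ d + 5 = 9.76 − 5·1.8727 + 5 = 5.396
ΔM = M_P − M_Q = 3.466 − (5.396) = -1.930; smaller M is more luminous → Star P.
L ratio = 10^(0.4 |ΔM|) = 10^0.772 = 5.916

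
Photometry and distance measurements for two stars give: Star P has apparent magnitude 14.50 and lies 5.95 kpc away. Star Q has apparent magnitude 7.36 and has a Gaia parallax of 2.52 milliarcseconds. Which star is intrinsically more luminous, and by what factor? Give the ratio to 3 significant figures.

Star Q is more luminous, by a factor of 3.19.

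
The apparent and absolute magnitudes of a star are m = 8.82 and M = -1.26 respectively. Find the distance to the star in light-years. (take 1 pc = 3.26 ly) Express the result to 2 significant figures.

d ≈ 3400 ly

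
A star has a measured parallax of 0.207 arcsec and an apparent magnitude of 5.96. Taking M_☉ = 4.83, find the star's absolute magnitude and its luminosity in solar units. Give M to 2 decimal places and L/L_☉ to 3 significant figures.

M ≈ 7.54; L/L_☉ ≈ 0.0824

d = 1/p = 1/0.207″ = 4.831 pc
M = m − 5 log₁₀ d + 5 = 5.96 − 5·0.6840 + 5 = 7.540
M − M_☉ = 7.540 − 4.83 = 2.710
L/L_☉ = 10^(−0.4 × 2.710) = 0.08243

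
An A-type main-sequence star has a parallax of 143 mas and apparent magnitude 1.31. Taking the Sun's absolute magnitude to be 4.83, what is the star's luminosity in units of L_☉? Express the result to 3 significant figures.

L/L_☉ ≈ 12.5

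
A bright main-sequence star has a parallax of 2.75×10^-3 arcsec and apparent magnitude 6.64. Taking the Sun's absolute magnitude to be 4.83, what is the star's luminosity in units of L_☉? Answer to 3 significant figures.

L/L_☉ ≈ 250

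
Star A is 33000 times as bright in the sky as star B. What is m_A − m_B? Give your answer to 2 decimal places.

m_A − m_B ≈ -11.30

Pogson: Δm = −2.5 log₁₀(ratio) = −2.5 log₁₀(33000) = −2.5 × 4.5185 = -11.296
Star A is brighter, so it has the smaller magnitude: the difference is negative.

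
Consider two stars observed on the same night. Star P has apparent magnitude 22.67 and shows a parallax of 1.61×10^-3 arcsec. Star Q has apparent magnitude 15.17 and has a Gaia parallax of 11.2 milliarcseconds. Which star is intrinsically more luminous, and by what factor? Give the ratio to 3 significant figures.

Star P: d = 1/p = 1/1.61×10^-3″ = 621.1 pc
Star P: M = m − 5 log₁₀ d + 5 = 22.67 − 5·2.7932 + 5 = 13.704
Star Q: p = 11.2 mas = 0.0112″ → d = 1/p = 89.29 pc
Star Q: M = m − 5 log₁₀ d + 5 = 15.17 − 5·1.9508 + 5 = 10.416
ΔM = M_P − M_Q = 13.704 − (10.416) = 3.288; smaller M is more luminous → Star Q.
L ratio = 10^(0.4 |ΔM|) = 10^1.315 = 20.66

Star Q is more luminous, by a factor of 20.7.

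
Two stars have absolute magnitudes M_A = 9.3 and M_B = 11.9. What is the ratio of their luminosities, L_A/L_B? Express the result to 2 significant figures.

L_A/L_B ≈ 11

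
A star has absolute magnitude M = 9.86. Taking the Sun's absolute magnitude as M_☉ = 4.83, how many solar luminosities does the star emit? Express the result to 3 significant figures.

L/L_☉ ≈ 9.73×10^-3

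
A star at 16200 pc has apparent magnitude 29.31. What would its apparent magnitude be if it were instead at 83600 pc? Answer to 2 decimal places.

Flux ∝ 1/d², so Δm = 5 log₁₀(d₂/d₁) = 5 log₁₀(83600/16200) = 3.563
m₂ = m₁ + Δm = 29.31 + (3.563) = 32.873

m ≈ 32.87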